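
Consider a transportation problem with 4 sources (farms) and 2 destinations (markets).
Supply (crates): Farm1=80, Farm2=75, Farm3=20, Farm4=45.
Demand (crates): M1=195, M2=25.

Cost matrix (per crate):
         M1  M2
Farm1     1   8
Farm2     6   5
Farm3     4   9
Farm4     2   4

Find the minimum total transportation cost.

675

Optimal allocation:
  Farm1 to M1: 80 crates
  Farm2 to M1: 50 crates
  Farm2 to M2: 25 crates
  Farm3 to M1: 20 crates
  Farm4 to M1: 45 crates
Total cost = 675.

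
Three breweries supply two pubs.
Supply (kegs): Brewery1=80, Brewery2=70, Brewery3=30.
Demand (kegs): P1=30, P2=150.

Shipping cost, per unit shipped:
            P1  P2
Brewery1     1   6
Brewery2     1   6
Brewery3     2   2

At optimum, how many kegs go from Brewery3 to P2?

30

Optimal shipments:
  Brewery1→P1: 30 kegs
  Brewery1→P2: 50 kegs
  Brewery2→P2: 70 kegs
  Brewery3→P2: 30 kegs
Total cost = 810.
So Brewery3→P2 carries 30 kegs.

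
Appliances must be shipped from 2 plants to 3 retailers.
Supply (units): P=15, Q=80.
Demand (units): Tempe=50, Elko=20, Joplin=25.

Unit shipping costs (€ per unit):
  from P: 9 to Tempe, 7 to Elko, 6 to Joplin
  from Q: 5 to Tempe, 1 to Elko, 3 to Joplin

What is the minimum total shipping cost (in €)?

An optimal shipping plan:
  P→Joplin: 15 × €6 = €90
  Q→Tempe: 50 × €5 = €250
  Q→Elko: 20 × €1 = €20
  Q→Joplin: 10 × €3 = €30
Total = 90 + 250 + 20 + 30 = €390.

390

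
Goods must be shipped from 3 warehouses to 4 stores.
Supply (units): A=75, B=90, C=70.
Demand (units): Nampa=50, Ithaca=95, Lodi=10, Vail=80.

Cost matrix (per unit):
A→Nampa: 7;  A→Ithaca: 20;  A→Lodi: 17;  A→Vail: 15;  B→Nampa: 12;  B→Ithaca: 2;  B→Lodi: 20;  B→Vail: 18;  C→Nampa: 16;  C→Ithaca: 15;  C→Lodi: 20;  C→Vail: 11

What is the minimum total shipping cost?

1715

Optimal allocation:
  A→Nampa: 50 × 7 = 350
  A→Lodi: 10 × 17 = 170
  A→Vail: 15 × 15 = 225
  B→Ithaca: 90 × 2 = 180
  C→Ithaca: 5 × 15 = 75
  C→Vail: 65 × 11 = 715
Total = 350 + 170 + 225 + 180 + 75 + 715 = 1715.
(Supply check: A ships 75; B ships 90; C ships 70.)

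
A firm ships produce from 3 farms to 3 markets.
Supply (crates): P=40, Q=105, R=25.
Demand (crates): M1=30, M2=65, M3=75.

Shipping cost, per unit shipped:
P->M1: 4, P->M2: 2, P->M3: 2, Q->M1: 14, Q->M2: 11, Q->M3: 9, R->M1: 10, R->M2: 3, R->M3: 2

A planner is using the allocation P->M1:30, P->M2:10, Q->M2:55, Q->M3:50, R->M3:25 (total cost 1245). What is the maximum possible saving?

25

Current plan cost = 30·4 + 10·2 + 55·11 + 50·9 + 25·2 = 1245.
Optimal plan:
  P→M1: 30 crates
  P→M2: 10 crates
  Q→M2: 30 crates
  Q→M3: 75 crates
  R→M2: 25 crates
Optimal cost = 1220.
Saving = 1245 − 1220 = 25.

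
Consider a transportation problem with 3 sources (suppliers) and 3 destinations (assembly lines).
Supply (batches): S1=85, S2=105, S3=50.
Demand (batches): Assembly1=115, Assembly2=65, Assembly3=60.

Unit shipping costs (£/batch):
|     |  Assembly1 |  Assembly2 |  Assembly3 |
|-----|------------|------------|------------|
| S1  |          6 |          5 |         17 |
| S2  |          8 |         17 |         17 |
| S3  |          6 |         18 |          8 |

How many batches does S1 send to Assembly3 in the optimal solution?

Solving gives:
  S1→Assembly1: 20 batches
  S1→Assembly2: 65 batches
  S2→Assembly1: 95 batches
  S2→Assembly3: 10 batches
  S3→Assembly3: 50 batches
Total cost = £1775.
The route S1→Assembly3 is not used.

0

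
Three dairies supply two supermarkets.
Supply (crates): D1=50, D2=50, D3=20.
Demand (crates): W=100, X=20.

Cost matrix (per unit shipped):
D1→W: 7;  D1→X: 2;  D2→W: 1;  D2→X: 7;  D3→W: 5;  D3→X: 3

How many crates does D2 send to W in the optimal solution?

Solving gives:
  D1 to W: 30 × 7 = 210
  D1 to X: 20 × 2 = 40
  D2 to W: 50 × 1 = 50
  D3 to W: 20 × 5 = 100
Total cost = 400.
So D2→W carries 50 crates.

50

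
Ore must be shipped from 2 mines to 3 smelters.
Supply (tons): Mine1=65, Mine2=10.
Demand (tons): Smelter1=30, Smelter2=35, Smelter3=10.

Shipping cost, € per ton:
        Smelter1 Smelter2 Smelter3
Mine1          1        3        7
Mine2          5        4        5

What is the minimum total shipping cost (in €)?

A cheapest plan:
  Mine1–Smelter1: 30 × €1 = €30
  Mine1–Smelter2: 35 × €3 = €105
  Mine2–Smelter3: 10 × €5 = €50
Total = 30 + 105 + 50 = €185.

185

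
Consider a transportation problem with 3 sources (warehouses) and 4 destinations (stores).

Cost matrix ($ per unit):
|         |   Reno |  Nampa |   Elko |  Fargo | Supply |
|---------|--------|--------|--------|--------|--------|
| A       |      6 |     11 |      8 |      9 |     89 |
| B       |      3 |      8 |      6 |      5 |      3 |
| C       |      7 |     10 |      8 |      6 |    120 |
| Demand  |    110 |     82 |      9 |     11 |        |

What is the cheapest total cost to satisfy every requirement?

1627

A cheapest plan:
  A->Reno: 89 × $6 = $534
  B->Reno: 3 × $3 = $9
  C->Reno: 18 × $7 = $126
  C->Nampa: 82 × $10 = $820
  C->Elko: 9 × $8 = $72
  C->Fargo: 11 × $6 = $66
Total = 534 + 9 + 126 + 820 + 72 + 66 = $1627.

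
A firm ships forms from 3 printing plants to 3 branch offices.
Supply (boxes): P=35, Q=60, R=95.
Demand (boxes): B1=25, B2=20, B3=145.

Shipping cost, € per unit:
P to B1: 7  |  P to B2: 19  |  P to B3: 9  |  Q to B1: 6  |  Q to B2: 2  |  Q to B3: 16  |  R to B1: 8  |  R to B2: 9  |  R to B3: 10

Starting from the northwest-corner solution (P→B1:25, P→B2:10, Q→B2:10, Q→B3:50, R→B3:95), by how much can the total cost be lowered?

440

Current plan cost = 25·7 + 10·19 + 10·2 + 50·16 + 95·10 = €2135.
Optimal plan:
  P→B3: 35 boxes
  Q→B1: 25 boxes
  Q→B2: 20 boxes
  Q→B3: 15 boxes
  R→B3: 95 boxes
Optimal cost = €1695.
Saving = 2135 − 1695 = €440.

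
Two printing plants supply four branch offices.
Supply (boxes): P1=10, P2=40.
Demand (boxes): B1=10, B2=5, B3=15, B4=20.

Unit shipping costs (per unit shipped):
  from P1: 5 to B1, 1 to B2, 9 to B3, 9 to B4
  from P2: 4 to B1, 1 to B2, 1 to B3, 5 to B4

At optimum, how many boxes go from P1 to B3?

0

The minimum-cost plan:
  P1->B1: 5 boxes
  P1->B2: 5 boxes
  P2->B1: 5 boxes
  P2->B3: 15 boxes
  P2->B4: 20 boxes
Total cost = 165.
The route P1→B3 is not used.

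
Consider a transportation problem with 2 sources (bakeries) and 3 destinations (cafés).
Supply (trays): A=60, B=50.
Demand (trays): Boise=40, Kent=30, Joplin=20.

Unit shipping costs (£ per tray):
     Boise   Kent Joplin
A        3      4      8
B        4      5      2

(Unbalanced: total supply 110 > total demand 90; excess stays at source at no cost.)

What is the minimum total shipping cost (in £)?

290

An optimal shipping plan:
  A–Boise: 40 × £3 = £120
  A–Kent: 20 × £4 = £80
  B–Kent: 10 × £5 = £50
  B–Joplin: 20 × £2 = £40
Total = 120 + 80 + 50 + 40 = £290.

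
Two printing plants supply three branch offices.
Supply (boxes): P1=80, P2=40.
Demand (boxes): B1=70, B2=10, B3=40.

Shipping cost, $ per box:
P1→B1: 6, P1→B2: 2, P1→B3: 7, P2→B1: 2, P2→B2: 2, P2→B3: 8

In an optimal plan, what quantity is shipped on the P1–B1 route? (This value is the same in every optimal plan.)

Solving gives:
  P1->B1: 30 × $6 = $180
  P1->B2: 10 × $2 = $20
  P1->B3: 40 × $7 = $280
  P2->B1: 40 × $2 = $80
Total cost = $560.
So P1→B1 carries 30 boxes.

30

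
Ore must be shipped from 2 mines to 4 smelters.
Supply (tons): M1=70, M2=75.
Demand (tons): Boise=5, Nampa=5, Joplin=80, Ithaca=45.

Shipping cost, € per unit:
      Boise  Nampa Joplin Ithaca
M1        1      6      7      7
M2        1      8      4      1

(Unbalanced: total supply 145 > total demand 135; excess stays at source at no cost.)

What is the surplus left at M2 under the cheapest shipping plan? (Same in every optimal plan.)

0

Minimum-cost shipments:
  M1->Boise: 5 × €1 = €5
  M1->Nampa: 5 × €6 = €30
  M1->Joplin: 50 × €7 = €350
  M2->Joplin: 30 × €4 = €120
  M2->Ithaca: 45 × €1 = €45
Total cost = €550.
M2 ships 75 of its 75, leaving 0.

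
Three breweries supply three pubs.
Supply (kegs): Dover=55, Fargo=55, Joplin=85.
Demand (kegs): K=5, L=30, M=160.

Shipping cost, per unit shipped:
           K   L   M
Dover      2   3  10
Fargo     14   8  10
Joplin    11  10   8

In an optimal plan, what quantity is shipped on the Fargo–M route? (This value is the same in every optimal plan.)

Optimal shipments:
  Dover->K: 5 × 2 = 10
  Dover->L: 30 × 3 = 90
  Dover->M: 20 × 10 = 200
  Fargo->M: 55 × 10 = 550
  Joplin->M: 85 × 8 = 680
Total cost = 1530.
So Fargo→M carries 55 kegs.

55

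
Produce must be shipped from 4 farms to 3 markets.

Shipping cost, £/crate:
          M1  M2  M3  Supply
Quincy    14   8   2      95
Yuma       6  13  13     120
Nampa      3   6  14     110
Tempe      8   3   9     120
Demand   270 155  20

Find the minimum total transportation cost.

An optimal shipping plan:
  Quincy to M2: 75 × £8 = £600
  Quincy to M3: 20 × £2 = £40
  Yuma to M1: 120 × £6 = £720
  Nampa to M1: 110 × £3 = £330
  Tempe to M1: 40 × £8 = £320
  Tempe to M2: 80 × £3 = £240
Total = 600 + 40 + 720 + 330 + 320 + 240 = £2250.
(Supply check: Quincy ships 95; Yuma ships 120; Nampa ships 110; Tempe ships 120.)

2250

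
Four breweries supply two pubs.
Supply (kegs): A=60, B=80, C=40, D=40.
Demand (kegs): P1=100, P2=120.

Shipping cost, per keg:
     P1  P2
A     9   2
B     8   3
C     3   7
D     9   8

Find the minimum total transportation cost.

Optimal allocation:
  A–P2: 60 × 2 = 120
  B–P1: 20 × 8 = 160
  B–P2: 60 × 3 = 180
  C–P1: 40 × 3 = 120
  D–P1: 40 × 9 = 360
Total = 120 + 160 + 180 + 120 + 360 = 940.

940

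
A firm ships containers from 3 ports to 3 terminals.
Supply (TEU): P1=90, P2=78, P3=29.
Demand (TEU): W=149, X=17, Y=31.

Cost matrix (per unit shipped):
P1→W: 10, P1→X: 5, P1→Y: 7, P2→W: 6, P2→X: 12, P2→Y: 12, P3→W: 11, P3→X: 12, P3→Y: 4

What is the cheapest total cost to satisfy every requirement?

1393

An optimal shipping plan:
  P1→W: 71 × 10 = 710
  P1→X: 17 × 5 = 85
  P1→Y: 2 × 7 = 14
  P2→W: 78 × 6 = 468
  P3→Y: 29 × 4 = 116
Total = 710 + 85 + 14 + 468 + 116 = 1393.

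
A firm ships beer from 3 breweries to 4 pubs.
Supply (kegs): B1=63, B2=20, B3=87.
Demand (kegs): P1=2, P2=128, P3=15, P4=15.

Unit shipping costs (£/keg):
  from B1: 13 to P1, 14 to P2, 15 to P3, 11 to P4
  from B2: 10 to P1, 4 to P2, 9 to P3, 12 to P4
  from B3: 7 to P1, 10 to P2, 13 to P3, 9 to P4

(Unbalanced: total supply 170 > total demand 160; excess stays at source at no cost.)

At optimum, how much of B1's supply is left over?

Minimum-cost shipments:
  B1→P2: 23 × £14 = £322
  B1→P3: 15 × £15 = £225
  B1→P4: 15 × £11 = £165
  B2→P2: 20 × £4 = £80
  B3→P1: 2 × £7 = £14
  B3→P2: 85 × £10 = £850
Total cost = £1656.
B1 ships 53 of its 63, leaving 10.

10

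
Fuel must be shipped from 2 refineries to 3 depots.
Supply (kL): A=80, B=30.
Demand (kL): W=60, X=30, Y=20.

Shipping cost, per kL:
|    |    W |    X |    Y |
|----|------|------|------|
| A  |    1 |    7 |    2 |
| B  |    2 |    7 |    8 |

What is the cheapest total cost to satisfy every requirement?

An optimal shipping plan:
  A to W: 60 kL
  A to Y: 20 kL
  B to X: 30 kL
Total cost = 310.

310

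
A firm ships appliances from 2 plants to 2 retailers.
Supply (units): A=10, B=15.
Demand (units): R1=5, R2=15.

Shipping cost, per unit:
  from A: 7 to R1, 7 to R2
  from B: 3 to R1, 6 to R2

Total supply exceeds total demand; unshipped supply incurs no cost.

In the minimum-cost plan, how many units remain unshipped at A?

5

An optimal plan:
  A->R2: 5 × 7 = 35
  B->R1: 5 × 3 = 15
  B->R2: 10 × 6 = 60
Total cost = 110.
A ships 5 of its 10, leaving 5.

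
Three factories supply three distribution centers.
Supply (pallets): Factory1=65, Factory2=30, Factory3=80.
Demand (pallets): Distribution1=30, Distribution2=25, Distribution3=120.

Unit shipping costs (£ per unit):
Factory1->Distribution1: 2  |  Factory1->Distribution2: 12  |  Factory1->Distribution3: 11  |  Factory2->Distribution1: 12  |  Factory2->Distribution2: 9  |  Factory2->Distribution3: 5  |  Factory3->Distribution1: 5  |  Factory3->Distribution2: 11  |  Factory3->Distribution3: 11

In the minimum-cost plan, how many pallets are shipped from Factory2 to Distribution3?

30

Optimal shipments:
  Factory1–Distribution1: 30 pallets
  Factory1–Distribution3: 35 pallets
  Factory2–Distribution3: 30 pallets
  Factory3–Distribution2: 25 pallets
  Factory3–Distribution3: 55 pallets
Total cost = £1475.
So Factory2→Distribution3 carries 30 pallets.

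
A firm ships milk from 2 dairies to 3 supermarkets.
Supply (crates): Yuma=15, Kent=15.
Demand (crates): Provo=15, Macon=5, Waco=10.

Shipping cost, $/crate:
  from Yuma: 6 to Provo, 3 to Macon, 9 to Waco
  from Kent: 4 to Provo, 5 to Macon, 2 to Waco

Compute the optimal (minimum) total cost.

115

Optimal allocation:
  Yuma→Provo: 10 crates
  Yuma→Macon: 5 crates
  Kent→Provo: 5 crates
  Kent→Waco: 10 crates
Total cost = $115.
(Supply check: Yuma ships 15; Kent ships 15.)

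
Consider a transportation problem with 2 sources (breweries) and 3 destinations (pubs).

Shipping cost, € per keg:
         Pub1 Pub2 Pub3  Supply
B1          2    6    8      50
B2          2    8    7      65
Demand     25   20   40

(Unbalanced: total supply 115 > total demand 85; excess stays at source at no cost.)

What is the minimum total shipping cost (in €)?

A cheapest plan:
  B1 to Pub1: 25 × €2 = €50
  B1 to Pub2: 20 × €6 = €120
  B2 to Pub3: 40 × €7 = €280
Total = 50 + 120 + 280 = €450.

450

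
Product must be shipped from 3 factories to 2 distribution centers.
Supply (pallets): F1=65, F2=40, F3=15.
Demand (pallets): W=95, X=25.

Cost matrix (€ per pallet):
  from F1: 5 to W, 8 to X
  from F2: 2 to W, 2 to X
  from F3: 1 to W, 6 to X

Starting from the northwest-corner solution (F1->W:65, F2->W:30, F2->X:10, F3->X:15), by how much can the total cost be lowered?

75

Current plan cost = 65·5 + 30·2 + 10·2 + 15·6 = €495.
Optimal plan:
  F1→W: 65 × €5 = €325
  F2→W: 15 × €2 = €30
  F2→X: 25 × €2 = €50
  F3→W: 15 × €1 = €15
Optimal cost = €420.
Saving = 495 − 420 = €75.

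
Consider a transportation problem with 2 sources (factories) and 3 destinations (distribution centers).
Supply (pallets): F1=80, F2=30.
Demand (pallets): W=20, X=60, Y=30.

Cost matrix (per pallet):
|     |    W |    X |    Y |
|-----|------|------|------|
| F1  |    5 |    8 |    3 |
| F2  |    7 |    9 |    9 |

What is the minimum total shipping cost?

700

Optimal allocation:
  F1–W: 20 × 5 = 100
  F1–X: 30 × 8 = 240
  F1–Y: 30 × 3 = 90
  F2–X: 30 × 9 = 270
Total = 100 + 240 + 90 + 270 = 700.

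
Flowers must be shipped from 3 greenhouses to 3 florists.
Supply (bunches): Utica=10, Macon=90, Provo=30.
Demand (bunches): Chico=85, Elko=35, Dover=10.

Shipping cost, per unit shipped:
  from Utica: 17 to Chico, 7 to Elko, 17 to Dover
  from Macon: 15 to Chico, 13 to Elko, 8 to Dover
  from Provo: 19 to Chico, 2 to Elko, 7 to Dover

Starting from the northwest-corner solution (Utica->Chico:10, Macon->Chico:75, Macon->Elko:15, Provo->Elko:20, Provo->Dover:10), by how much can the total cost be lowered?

Current plan cost = 10·17 + 75·15 + 15·13 + 20·2 + 10·7 = 1600.
Optimal plan:
  Utica–Chico: 5 × 17 = 85
  Utica–Elko: 5 × 7 = 35
  Macon–Chico: 80 × 15 = 1200
  Macon–Dover: 10 × 8 = 80
  Provo–Elko: 30 × 2 = 60
Optimal cost = 1460.
Saving = 1600 − 1460 = 140.

140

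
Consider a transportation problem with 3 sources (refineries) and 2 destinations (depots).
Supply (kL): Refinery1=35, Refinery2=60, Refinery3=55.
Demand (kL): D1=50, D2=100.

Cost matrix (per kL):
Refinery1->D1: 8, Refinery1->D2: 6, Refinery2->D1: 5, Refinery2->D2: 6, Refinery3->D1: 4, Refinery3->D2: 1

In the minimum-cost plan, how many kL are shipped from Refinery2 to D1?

The minimum-cost plan:
  Refinery1->D2: 35 × 6 = 210
  Refinery2->D1: 50 × 5 = 250
  Refinery2->D2: 10 × 6 = 60
  Refinery3->D2: 55 × 1 = 55
Total cost = 575.
So Refinery2→D1 carries 50 kL.

50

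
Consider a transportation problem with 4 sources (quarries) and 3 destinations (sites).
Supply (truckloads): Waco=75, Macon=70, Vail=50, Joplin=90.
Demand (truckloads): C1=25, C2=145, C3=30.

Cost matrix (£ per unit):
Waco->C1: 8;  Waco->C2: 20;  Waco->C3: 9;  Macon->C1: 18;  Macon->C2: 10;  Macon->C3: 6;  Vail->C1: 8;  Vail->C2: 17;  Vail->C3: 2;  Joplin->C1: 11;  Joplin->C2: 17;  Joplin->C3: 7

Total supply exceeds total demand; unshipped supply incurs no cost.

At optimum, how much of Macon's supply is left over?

Minimum-cost shipments:
  Waco->C1: 25 × £8 = £200
  Macon->C2: 70 × £10 = £700
  Vail->C2: 20 × £17 = £340
  Vail->C3: 30 × £2 = £60
  Joplin->C2: 55 × £17 = £935
Total cost = £2235.
Macon ships 70 of its 70, leaving 0.

0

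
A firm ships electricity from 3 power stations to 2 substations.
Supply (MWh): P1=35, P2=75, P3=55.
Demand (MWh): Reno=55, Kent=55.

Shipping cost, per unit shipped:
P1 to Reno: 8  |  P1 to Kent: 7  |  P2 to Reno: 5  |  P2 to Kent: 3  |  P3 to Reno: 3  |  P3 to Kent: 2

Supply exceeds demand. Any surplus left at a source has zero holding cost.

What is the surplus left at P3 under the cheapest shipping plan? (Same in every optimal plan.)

An optimal plan:
  P2→Kent: 55 × 3 = 165
  P3→Reno: 55 × 3 = 165
Total cost = 330.
P3 ships 55 of its 55, leaving 0.

0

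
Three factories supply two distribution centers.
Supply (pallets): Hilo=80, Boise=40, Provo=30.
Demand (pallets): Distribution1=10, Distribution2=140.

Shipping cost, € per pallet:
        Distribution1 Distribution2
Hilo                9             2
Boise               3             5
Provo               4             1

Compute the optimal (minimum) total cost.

370

Optimal allocation:
  Hilo->Distribution2: 80 × €2 = €160
  Boise->Distribution1: 10 × €3 = €30
  Boise->Distribution2: 30 × €5 = €150
  Provo->Distribution2: 30 × €1 = €30
Total = 160 + 30 + 150 + 30 = €370.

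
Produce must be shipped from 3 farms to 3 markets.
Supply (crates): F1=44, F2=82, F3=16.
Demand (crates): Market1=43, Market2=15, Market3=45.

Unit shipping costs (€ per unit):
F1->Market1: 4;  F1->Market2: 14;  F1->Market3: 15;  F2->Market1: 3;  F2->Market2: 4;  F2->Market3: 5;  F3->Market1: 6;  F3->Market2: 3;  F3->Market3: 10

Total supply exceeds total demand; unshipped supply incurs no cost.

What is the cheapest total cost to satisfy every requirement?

405

A cheapest plan:
  F1->Market1: 6 × €4 = €24
  F2->Market1: 37 × €3 = €111
  F2->Market3: 45 × €5 = €225
  F3->Market2: 15 × €3 = €45
Total = 24 + 111 + 225 + 45 = €405.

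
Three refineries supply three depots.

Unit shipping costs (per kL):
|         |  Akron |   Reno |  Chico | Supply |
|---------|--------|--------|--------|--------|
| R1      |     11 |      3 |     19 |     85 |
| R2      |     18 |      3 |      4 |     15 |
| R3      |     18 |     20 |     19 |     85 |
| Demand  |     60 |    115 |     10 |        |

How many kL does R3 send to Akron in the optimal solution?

60

Optimal shipments:
  R1–Reno: 85 × 3 = 255
  R2–Reno: 15 × 3 = 45
  R3–Akron: 60 × 18 = 1080
  R3–Reno: 15 × 20 = 300
  R3–Chico: 10 × 19 = 190
Total cost = 1870.
So R3→Akron carries 60 kL.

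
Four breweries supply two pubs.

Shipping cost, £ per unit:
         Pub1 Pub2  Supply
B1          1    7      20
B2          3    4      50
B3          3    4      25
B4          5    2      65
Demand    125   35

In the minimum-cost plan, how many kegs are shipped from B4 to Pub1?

Solving gives:
  B1–Pub1: 20 × £1 = £20
  B2–Pub1: 50 × £3 = £150
  B3–Pub1: 25 × £3 = £75
  B4–Pub1: 30 × £5 = £150
  B4–Pub2: 35 × £2 = £70
Total cost = £465.
So B4→Pub1 carries 30 kegs.

30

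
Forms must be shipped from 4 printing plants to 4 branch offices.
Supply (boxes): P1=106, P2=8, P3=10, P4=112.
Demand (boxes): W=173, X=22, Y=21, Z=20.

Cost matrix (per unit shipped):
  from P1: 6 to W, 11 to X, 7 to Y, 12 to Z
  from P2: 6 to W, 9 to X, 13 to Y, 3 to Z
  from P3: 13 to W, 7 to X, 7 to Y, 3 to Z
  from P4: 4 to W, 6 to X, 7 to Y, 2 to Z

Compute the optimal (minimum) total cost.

1199

One minimum-cost allocation:
  P1–W: 85 × 6 = 510
  P1–Y: 21 × 7 = 147
  P2–Z: 8 × 3 = 24
  P3–X: 10 × 7 = 70
  P4–W: 88 × 4 = 352
  P4–X: 12 × 6 = 72
  P4–Z: 12 × 2 = 24
Total = 510 + 147 + 24 + 70 + 352 + 72 + 24 = 1199.
(Supply check: P1 ships 106; P2 ships 8; P3 ships 10; P4 ships 112.)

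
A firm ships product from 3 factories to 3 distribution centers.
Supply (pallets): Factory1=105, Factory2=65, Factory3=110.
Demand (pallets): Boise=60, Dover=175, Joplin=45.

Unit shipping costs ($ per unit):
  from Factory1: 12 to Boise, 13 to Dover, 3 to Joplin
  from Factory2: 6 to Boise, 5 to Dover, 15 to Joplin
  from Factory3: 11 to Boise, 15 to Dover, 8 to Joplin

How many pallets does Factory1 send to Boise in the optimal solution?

0

Solving gives:
  Factory1->Dover: 60 × $13 = $780
  Factory1->Joplin: 45 × $3 = $135
  Factory2->Dover: 65 × $5 = $325
  Factory3->Boise: 60 × $11 = $660
  Factory3->Dover: 50 × $15 = $750
Total cost = $2650.
The route Factory1→Boise is not used.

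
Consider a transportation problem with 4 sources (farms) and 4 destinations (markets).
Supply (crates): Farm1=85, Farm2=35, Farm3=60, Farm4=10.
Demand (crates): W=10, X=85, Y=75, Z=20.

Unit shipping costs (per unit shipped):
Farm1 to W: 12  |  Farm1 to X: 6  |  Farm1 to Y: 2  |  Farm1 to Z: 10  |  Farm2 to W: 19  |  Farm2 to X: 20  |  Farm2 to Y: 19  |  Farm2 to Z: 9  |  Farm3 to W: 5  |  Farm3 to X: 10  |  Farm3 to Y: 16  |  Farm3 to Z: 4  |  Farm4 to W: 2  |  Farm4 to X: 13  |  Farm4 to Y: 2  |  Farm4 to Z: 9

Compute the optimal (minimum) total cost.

An optimal shipping plan:
  Farm1→X: 20 crates
  Farm1→Y: 65 crates
  Farm2→X: 15 crates
  Farm2→Z: 20 crates
  Farm3→W: 10 crates
  Farm3→X: 50 crates
  Farm4→Y: 10 crates
Total cost = 1300.
(Supply check: Farm1 ships 85; Farm2 ships 35; Farm3 ships 60; Farm4 ships 10.)

1300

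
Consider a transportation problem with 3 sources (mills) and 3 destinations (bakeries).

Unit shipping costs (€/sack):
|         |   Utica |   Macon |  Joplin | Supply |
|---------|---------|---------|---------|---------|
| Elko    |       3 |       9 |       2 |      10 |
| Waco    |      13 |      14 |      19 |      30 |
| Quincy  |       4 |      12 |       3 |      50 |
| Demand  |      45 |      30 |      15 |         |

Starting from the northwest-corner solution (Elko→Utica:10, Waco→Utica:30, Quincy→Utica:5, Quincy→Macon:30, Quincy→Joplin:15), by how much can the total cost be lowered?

Current plan cost = 10·3 + 30·13 + 5·4 + 30·12 + 15·3 = €845.
Optimal plan:
  Elko to Joplin: 10 × €2 = €20
  Waco to Macon: 30 × €14 = €420
  Quincy to Utica: 45 × €4 = €180
  Quincy to Joplin: 5 × €3 = €15
Optimal cost = €635.
Saving = 845 − 635 = €210.

210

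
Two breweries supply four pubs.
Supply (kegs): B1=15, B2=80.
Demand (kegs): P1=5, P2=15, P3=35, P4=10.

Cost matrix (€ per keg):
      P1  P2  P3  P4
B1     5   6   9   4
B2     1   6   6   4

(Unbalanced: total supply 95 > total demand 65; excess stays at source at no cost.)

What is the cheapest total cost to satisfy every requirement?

Optimal allocation:
  B2 to P1: 5 kegs
  B2 to P2: 15 kegs
  B2 to P3: 35 kegs
  B2 to P4: 10 kegs
Total cost = €345.
(Supply check: B1 ships 0; B2 ships 65.)

345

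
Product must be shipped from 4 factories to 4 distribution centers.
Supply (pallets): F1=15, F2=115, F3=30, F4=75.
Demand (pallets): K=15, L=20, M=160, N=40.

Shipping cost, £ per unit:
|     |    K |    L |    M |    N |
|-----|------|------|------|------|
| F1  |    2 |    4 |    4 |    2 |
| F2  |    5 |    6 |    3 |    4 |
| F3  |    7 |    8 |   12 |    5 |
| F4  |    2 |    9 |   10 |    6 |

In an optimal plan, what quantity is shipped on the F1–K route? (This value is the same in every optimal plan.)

The minimum-cost plan:
  F1->M: 15 × £4 = £60
  F2->M: 115 × £3 = £345
  F3->L: 20 × £8 = £160
  F3->N: 10 × £5 = £50
  F4->K: 15 × £2 = £30
  F4->M: 30 × £10 = £300
  F4->N: 30 × £6 = £180
Total cost = £1125.
The route F1→K is not used.

0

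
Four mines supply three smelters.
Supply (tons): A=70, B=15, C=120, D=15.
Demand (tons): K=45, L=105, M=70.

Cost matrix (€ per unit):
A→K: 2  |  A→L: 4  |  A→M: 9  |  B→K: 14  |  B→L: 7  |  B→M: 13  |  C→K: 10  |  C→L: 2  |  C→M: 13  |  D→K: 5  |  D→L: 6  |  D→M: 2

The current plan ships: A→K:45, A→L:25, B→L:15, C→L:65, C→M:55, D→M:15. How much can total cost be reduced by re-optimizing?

Current plan cost = 45·2 + 25·4 + 15·7 + 65·2 + 55·13 + 15·2 = €1170.
Optimal plan:
  A–K: 45 × €2 = €90
  A–M: 25 × €9 = €225
  B–M: 15 × €13 = €195
  C–L: 105 × €2 = €210
  C–M: 15 × €13 = €195
  D–M: 15 × €2 = €30
Optimal cost = €945.
Saving = 1170 − 945 = €225.

225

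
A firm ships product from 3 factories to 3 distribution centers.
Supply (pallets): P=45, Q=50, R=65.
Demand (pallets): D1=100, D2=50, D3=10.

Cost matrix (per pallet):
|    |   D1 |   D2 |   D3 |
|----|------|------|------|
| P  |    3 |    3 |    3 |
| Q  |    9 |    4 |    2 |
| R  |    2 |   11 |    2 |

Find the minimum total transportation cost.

445

A cheapest plan:
  P–D1: 35 × 3 = 105
  P–D2: 10 × 3 = 30
  Q–D2: 40 × 4 = 160
  Q–D3: 10 × 2 = 20
  R–D1: 65 × 2 = 130
Total = 105 + 30 + 160 + 20 + 130 = 445.
(Supply check: P ships 45; Q ships 50; R ships 65.)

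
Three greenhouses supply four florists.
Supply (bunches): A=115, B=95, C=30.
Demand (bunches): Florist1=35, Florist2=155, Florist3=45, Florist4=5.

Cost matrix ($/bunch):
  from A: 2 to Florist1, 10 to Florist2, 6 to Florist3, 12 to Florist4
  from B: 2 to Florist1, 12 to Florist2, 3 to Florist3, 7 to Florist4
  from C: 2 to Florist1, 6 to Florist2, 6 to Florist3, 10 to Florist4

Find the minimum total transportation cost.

1690

A cheapest plan:
  A->Florist2: 115 × $10 = $1150
  B->Florist1: 35 × $2 = $70
  B->Florist2: 10 × $12 = $120
  B->Florist3: 45 × $3 = $135
  B->Florist4: 5 × $7 = $35
  C->Florist2: 30 × $6 = $180
Total = 1150 + 70 + 120 + 135 + 35 + 180 = $1690.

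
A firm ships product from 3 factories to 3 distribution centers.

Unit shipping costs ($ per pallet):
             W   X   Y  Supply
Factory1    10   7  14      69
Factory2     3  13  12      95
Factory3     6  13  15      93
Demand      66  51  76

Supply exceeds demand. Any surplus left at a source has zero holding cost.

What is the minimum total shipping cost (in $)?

1590

A cheapest plan:
  Factory1 to X: 51 × $7 = $357
  Factory1 to Y: 18 × $14 = $252
  Factory2 to W: 37 × $3 = $111
  Factory2 to Y: 58 × $12 = $696
  Factory3 to W: 29 × $6 = $174
Total = 357 + 252 + 111 + 696 + 174 = $1590.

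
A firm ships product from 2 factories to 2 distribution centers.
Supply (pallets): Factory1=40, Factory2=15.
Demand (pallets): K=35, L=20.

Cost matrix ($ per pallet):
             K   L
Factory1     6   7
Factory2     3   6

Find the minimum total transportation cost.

A cheapest plan:
  Factory1 to K: 20 × $6 = $120
  Factory1 to L: 20 × $7 = $140
  Factory2 to K: 15 × $3 = $45
Total = 120 + 140 + 45 = $305.

305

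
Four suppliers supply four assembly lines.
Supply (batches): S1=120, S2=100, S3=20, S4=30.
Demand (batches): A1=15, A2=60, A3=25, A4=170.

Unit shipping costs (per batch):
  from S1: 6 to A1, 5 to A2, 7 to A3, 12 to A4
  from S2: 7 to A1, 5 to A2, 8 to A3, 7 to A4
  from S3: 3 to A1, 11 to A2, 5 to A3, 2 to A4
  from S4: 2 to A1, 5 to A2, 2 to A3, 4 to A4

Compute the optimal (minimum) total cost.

1665

One minimum-cost allocation:
  S1–A1: 15 batches
  S1–A2: 60 batches
  S1–A3: 25 batches
  S1–A4: 20 batches
  S2–A4: 100 batches
  S3–A4: 20 batches
  S4–A4: 30 batches
Total cost = 1665.
(Supply check: S1 ships 120; S2 ships 100; S3 ships 20; S4 ships 30.)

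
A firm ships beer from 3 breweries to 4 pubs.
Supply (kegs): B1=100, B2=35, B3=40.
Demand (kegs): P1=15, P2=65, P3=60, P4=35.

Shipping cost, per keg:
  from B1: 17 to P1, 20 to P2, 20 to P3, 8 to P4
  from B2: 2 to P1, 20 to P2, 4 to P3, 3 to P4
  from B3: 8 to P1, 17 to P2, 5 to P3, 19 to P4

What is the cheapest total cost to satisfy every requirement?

An optimal shipping plan:
  B1–P2: 65 × 20 = 1300
  B1–P4: 35 × 8 = 280
  B2–P1: 15 × 2 = 30
  B2–P3: 20 × 4 = 80
  B3–P3: 40 × 5 = 200
Total = 1300 + 280 + 30 + 80 + 200 = 1890.

1890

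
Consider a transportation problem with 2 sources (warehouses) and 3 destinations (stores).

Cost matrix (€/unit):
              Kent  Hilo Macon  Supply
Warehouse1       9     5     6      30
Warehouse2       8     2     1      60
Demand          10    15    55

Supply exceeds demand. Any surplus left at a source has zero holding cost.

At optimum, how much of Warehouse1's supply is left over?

An optimal plan:
  Warehouse1 to Kent: 10 × €9 = €90
  Warehouse1 to Hilo: 10 × €5 = €50
  Warehouse2 to Hilo: 5 × €2 = €10
  Warehouse2 to Macon: 55 × €1 = €55
Total cost = €205.
Warehouse1 ships 20 of its 30, leaving 10.

10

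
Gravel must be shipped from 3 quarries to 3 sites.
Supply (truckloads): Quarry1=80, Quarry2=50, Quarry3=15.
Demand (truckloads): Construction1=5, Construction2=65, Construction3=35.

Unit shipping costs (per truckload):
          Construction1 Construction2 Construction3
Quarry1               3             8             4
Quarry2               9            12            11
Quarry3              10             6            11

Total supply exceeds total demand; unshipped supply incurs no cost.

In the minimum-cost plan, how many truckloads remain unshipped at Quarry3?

0

Minimum-cost shipments:
  Quarry1→Construction1: 5 × 3 = 15
  Quarry1→Construction2: 40 × 8 = 320
  Quarry1→Construction3: 35 × 4 = 140
  Quarry2→Construction2: 10 × 12 = 120
  Quarry3→Construction2: 15 × 6 = 90
Total cost = 685.
Quarry3 ships 15 of its 15, leaving 0.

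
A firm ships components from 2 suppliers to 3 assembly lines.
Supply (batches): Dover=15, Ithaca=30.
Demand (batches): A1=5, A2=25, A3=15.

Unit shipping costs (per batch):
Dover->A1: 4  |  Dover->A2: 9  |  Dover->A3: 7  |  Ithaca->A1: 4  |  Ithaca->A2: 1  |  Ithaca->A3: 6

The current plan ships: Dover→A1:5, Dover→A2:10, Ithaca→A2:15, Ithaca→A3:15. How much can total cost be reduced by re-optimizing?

Current plan cost = 5·4 + 10·9 + 15·1 + 15·6 = 215.
Optimal plan:
  Dover->A1: 5 × 4 = 20
  Dover->A3: 10 × 7 = 70
  Ithaca->A2: 25 × 1 = 25
  Ithaca->A3: 5 × 6 = 30
Optimal cost = 145.
Saving = 215 − 145 = 70.

70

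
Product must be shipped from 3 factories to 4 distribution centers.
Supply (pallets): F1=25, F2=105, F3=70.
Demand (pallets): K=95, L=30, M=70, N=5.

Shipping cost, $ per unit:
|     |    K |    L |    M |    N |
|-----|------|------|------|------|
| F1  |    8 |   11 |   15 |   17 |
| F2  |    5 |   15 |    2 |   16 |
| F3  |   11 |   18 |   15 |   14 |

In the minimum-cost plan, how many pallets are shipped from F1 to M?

0

Solving gives:
  F1→L: 25 pallets
  F2→K: 35 pallets
  F2→M: 70 pallets
  F3→K: 60 pallets
  F3→L: 5 pallets
  F3→N: 5 pallets
Total cost = $1410.
The route F1→M is not used.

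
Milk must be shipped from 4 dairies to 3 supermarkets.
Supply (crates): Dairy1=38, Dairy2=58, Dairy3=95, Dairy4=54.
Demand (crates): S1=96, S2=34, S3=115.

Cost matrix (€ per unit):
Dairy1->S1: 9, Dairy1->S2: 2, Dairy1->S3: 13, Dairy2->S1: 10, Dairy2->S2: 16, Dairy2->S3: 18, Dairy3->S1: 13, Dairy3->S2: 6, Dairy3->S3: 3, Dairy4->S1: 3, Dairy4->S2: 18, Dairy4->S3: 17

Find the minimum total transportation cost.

1275

A cheapest plan:
  Dairy1–S2: 34 crates
  Dairy1–S3: 4 crates
  Dairy2–S1: 42 crates
  Dairy2–S3: 16 crates
  Dairy3–S3: 95 crates
  Dairy4–S1: 54 crates
Total cost = €1275.
(Supply check: Dairy1 ships 38; Dairy2 ships 58; Dairy3 ships 95; Dairy4 ships 54.)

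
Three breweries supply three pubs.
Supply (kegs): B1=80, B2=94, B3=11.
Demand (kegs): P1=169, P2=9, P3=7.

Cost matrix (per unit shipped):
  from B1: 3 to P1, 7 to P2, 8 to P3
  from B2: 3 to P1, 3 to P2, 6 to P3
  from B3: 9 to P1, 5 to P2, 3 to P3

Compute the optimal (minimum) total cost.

563

One minimum-cost allocation:
  B1 to P1: 80 kegs
  B2 to P1: 89 kegs
  B2 to P2: 5 kegs
  B3 to P2: 4 kegs
  B3 to P3: 7 kegs
Total cost = 563.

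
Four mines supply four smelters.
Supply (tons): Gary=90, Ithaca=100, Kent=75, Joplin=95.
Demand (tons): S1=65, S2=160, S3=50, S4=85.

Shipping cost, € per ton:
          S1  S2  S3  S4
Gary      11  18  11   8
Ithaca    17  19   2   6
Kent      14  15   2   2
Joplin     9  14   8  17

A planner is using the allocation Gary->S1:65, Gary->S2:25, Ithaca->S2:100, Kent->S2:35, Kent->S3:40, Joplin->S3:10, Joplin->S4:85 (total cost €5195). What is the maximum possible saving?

Current plan cost = 65·11 + 25·18 + 100·19 + 35·15 + 40·2 + 10·8 + 85·17 = €5195.
Optimal plan:
  Gary→S1: 65 × €11 = €715
  Gary→S2: 25 × €18 = €450
  Ithaca→S3: 50 × €2 = €100
  Ithaca→S4: 50 × €6 = €300
  Kent→S2: 40 × €15 = €600
  Kent→S4: 35 × €2 = €70
  Joplin→S2: 95 × €14 = €1330
Optimal cost = €3565.
Saving = 5195 − 3565 = €1630.

1630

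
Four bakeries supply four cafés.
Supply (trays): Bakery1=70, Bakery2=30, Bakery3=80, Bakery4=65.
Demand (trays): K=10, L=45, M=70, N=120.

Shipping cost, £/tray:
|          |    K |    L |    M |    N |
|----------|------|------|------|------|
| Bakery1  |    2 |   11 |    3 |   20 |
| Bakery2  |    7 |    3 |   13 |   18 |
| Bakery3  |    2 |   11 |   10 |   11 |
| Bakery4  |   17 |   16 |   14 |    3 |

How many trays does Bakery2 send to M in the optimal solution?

0

Solving gives:
  Bakery1 to M: 70 trays
  Bakery2 to L: 30 trays
  Bakery3 to K: 10 trays
  Bakery3 to L: 15 trays
  Bakery3 to N: 55 trays
  Bakery4 to N: 65 trays
Total cost = £1285.
The route Bakery2→M is not used.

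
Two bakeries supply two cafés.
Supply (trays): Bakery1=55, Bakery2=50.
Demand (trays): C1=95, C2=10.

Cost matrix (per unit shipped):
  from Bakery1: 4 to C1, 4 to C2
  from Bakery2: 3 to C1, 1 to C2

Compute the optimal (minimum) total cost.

350

An optimal shipping plan:
  Bakery1→C1: 55 × 4 = 220
  Bakery2→C1: 40 × 3 = 120
  Bakery2→C2: 10 × 1 = 10
Total = 220 + 120 + 10 = 350.
(Supply check: Bakery1 ships 55; Bakery2 ships 50.)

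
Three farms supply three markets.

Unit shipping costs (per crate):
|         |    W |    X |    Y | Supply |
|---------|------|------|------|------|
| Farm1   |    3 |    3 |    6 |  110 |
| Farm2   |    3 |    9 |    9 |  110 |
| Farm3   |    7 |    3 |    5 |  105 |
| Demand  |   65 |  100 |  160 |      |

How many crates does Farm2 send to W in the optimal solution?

The minimum-cost plan:
  Farm1–X: 100 × 3 = 300
  Farm1–Y: 10 × 6 = 60
  Farm2–W: 65 × 3 = 195
  Farm2–Y: 45 × 9 = 405
  Farm3–Y: 105 × 5 = 525
Total cost = 1485.
So Farm2→W carries 65 crates.

65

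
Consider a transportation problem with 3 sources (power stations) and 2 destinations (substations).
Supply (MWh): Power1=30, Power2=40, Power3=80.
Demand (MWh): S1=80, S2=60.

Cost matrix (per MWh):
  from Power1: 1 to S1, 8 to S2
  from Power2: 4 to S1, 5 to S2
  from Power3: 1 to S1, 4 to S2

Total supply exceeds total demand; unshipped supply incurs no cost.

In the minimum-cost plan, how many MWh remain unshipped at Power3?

An optimal plan:
  Power1 to S1: 30 × 1 = 30
  Power2 to S2: 30 × 5 = 150
  Power3 to S1: 50 × 1 = 50
  Power3 to S2: 30 × 4 = 120
Total cost = 350.
Power3 ships 80 of its 80, leaving 0.

0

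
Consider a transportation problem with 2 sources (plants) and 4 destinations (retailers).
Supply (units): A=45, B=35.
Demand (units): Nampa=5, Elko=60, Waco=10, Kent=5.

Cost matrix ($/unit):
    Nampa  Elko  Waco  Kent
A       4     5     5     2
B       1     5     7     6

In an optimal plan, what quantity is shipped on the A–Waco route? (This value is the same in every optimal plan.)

10

Solving gives:
  A–Elko: 30 × $5 = $150
  A–Waco: 10 × $5 = $50
  A–Kent: 5 × $2 = $10
  B–Nampa: 5 × $1 = $5
  B–Elko: 30 × $5 = $150
Total cost = $365.
So A→Waco carries 10 units.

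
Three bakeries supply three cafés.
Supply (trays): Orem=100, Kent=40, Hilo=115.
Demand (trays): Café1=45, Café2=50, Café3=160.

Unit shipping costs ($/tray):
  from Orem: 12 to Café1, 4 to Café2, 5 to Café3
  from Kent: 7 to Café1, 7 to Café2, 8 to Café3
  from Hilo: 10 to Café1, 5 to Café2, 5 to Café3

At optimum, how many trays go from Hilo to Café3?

110

Optimal shipments:
  Orem->Café2: 50 × $4 = $200
  Orem->Café3: 50 × $5 = $250
  Kent->Café1: 40 × $7 = $280
  Hilo->Café1: 5 × $10 = $50
  Hilo->Café3: 110 × $5 = $550
Total cost = $1330.
So Hilo→Café3 carries 110 trays.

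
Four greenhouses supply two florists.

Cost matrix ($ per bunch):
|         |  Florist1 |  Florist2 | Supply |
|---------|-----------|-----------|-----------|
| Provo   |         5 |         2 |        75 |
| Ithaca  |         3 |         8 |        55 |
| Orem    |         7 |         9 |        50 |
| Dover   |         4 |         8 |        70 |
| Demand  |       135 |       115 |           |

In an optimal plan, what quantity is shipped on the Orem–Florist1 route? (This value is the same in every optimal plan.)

The minimum-cost plan:
  Provo→Florist2: 75 bunches
  Ithaca→Florist1: 55 bunches
  Orem→Florist1: 10 bunches
  Orem→Florist2: 40 bunches
  Dover→Florist1: 70 bunches
Total cost = $1025.
So Orem→Florist1 carries 10 bunches.

10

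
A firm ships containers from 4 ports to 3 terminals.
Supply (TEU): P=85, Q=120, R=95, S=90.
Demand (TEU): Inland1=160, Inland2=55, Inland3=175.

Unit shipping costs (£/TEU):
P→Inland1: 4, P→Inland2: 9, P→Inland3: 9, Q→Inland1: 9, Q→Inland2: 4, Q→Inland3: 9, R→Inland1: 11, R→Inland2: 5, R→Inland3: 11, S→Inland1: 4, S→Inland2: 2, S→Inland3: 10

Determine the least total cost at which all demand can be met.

An optimal shipping plan:
  P–Inland1: 85 × £4 = £340
  Q–Inland3: 120 × £9 = £1080
  R–Inland2: 40 × £5 = £200
  R–Inland3: 55 × £11 = £605
  S–Inland1: 75 × £4 = £300
  S–Inland2: 15 × £2 = £30
Total = 340 + 1080 + 200 + 605 + 300 + 30 = £2555.
(Supply check: P ships 85; Q ships 120; R ships 95; S ships 90.)

2555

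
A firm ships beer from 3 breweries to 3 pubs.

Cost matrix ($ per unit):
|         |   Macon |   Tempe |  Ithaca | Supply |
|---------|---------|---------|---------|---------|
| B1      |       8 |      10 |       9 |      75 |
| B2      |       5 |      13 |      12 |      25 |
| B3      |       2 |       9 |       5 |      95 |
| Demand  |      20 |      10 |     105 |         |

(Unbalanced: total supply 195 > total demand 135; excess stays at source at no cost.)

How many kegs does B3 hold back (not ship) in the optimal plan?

0

Minimum-cost shipments:
  B1 to Tempe: 10 × $10 = $100
  B1 to Ithaca: 10 × $9 = $90
  B2 to Macon: 20 × $5 = $100
  B3 to Ithaca: 95 × $5 = $475
Total cost = $765.
B3 ships 95 of its 95, leaving 0.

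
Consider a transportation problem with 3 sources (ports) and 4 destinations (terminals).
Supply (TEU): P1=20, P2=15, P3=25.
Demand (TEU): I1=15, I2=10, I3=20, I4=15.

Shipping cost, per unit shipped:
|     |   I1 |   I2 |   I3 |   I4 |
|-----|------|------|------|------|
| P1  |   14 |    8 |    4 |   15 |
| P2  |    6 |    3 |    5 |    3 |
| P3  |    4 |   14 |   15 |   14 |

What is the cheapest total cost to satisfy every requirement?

325

A cheapest plan:
  P1→I3: 20 × 4 = 80
  P2→I2: 10 × 3 = 30
  P2→I4: 5 × 3 = 15
  P3→I1: 15 × 4 = 60
  P3→I4: 10 × 14 = 140
Total = 80 + 30 + 15 + 60 + 140 = 325.
(Supply check: P1 ships 20; P2 ships 15; P3 ships 25.)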